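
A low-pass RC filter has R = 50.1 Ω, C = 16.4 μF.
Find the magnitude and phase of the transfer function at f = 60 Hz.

Step 1 — Angular frequency: ω = 2π·60 = 377 rad/s.
Step 2 — Transfer function: H(jω) = 1/(1 + jωRC).
Step 3 — Denominator: 1 + jωRC = 1 + j·377·50.1·1.64e-05 = 1 + j0.3098.
Step 4 — H = 0.9125 - j0.2826.
Step 5 — Magnitude: |H| = 0.9552 (-0.4 dB); phase: φ = -17.2°.

|H| = 0.9552 (-0.4 dB), φ = -17.2°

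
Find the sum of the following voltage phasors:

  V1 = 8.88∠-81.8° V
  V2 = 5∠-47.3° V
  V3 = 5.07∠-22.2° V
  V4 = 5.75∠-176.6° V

Step 1 — Convert each phasor to rectangular form:
  V1 = 8.88·(cos(-81.8°) + j·sin(-81.8°)) = 1.267 - j8.789 V
  V2 = 5·(cos(-47.3°) + j·sin(-47.3°)) = 3.391 - j3.675 V
  V3 = 5.07·(cos(-22.2°) + j·sin(-22.2°)) = 4.694 - j1.916 V
  V4 = 5.75·(cos(-176.6°) + j·sin(-176.6°)) = -5.74 - j0.341 V
Step 2 — Sum components: V_total = 3.612 - j14.72 V.
Step 3 — Convert to polar: |V_total| = 15.16 V, ∠V_total = -76.2°.

V_total = 15.16∠-76.2° V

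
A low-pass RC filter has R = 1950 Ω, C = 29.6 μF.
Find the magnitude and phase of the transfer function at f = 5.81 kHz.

Step 1 — Angular frequency: ω = 2π·5810 = 3.651e+04 rad/s.
Step 2 — Transfer function: H(jω) = 1/(1 + jωRC).
Step 3 — Denominator: 1 + jωRC = 1 + j·3.651e+04·1950·2.96e-05 = 1 + j2107.
Step 4 — H = 2.252e-07 - j0.0004746.
Step 5 — Magnitude: |H| = 0.0004746 (-66.5 dB); phase: φ = -90.0°.

|H| = 0.0004746 (-66.5 dB), φ = -90.0°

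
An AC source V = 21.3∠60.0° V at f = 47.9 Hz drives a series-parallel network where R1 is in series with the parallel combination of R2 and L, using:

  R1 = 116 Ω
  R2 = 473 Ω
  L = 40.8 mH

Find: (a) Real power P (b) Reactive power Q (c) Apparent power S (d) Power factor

Step 1 — Angular frequency: ω = 2π·f = 2π·47.9 = 301 rad/s.
Step 2 — Component impedances:
  R1: Z = R = 116 Ω
  R2: Z = R = 473 Ω
  L: Z = jωL = j·301·0.0408 = 0 + j12.28 Ω
Step 3 — Parallel branch: R2 || L = 1/(1/R2 + 1/L) = 0.3186 + j12.27 Ω.
Step 4 — Series with R1: Z_total = R1 + (R2 || L) = 116.3 + j12.27 Ω = 117∠6.0° Ω.
Step 5 — Source phasor: V = 21.3∠60.0° V = 10.65 + j18.45 V.
Step 6 — Current: I = V / Z = 0.1071 + j0.1473 A = 0.1821∠54.0° A.
Step 7 — Complex power: S = V·I* = 3.857 + j0.4069 VA.
Step 8 — Real power: P = Re(S) = 3.857 W.
Step 9 — Reactive power: Q = Im(S) = 0.4069 VAR.
Step 10 — Apparent power: |S| = 3.879 VA.
Step 11 — Power factor: PF = P/|S| = 0.9945 (lagging).

(a) P = 3.857 W  (b) Q = 0.4069 VAR  (c) S = 3.879 VA  (d) PF = 0.9945 (lagging)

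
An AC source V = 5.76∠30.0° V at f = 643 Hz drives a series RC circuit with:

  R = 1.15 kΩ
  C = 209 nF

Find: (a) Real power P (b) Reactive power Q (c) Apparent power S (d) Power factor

Step 1 — Angular frequency: ω = 2π·f = 2π·643 = 4040 rad/s.
Step 2 — Component impedances:
  R: Z = R = 1150 Ω
  C: Z = 1/(jωC) = -j/(ω·C) = 0 - j1184 Ω
Step 3 — Series combination: Z_total = R + C = 1150 - j1184 Ω = 1651∠-45.8° Ω.
Step 4 — Source phasor: V = 5.76∠30.0° V = 4.988 + j2.88 V.
Step 5 — Current: I = V / Z = 0.0008535 + j0.003383 A = 0.003489∠75.8° A.
Step 6 — Complex power: S = V·I* = 0.014 - j0.01442 VA.
Step 7 — Real power: P = Re(S) = 0.014 W.
Step 8 — Reactive power: Q = Im(S) = -0.01442 VAR.
Step 9 — Apparent power: |S| = 0.0201 VA.
Step 10 — Power factor: PF = P/|S| = 0.6966 (leading).

(a) P = 0.014 W  (b) Q = -0.01442 VAR  (c) S = 0.0201 VA  (d) PF = 0.6966 (leading)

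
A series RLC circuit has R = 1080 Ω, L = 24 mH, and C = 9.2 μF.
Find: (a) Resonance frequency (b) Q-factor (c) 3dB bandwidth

Step 1 — Resonance: ω₀ = 1/√(LC) = 1/√(0.024·9.2e-06) = 2128 rad/s.
Step 2 — f₀ = ω₀/(2π) = 338.7 Hz.
Step 3 — Series Q: Q = ω₀L/R = 2128·0.024/1080 = 0.04729.
Step 4 — Bandwidth: Δω = ω₀/Q = 4.5e+04 rad/s; BW = Δω/(2π) = 7162 Hz.

(a) f₀ = 338.7 Hz  (b) Q = 0.04729  (c) BW = 7162 Hz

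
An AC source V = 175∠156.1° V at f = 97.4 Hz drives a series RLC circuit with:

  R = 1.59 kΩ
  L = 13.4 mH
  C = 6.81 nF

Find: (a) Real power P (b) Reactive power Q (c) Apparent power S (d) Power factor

Step 1 — Angular frequency: ω = 2π·f = 2π·97.4 = 612 rad/s.
Step 2 — Component impedances:
  R: Z = R = 1590 Ω
  L: Z = jωL = j·612·0.0134 = 0 + j8.201 Ω
  C: Z = 1/(jωC) = -j/(ω·C) = 0 - j2.399e+05 Ω
Step 3 — Series combination: Z_total = R + L + C = 1590 - j2.399e+05 Ω = 2.399e+05∠-89.6° Ω.
Step 4 — Source phasor: V = 175∠156.1° V = -160 + j70.9 V.
Step 5 — Current: I = V / Z = -0.0002999 - j0.0006648 A = 0.0007293∠-114.3° A.
Step 6 — Complex power: S = V·I* = 0.0008458 - j0.1276 VA.
Step 7 — Real power: P = Re(S) = 0.0008458 W.
Step 8 — Reactive power: Q = Im(S) = -0.1276 VAR.
Step 9 — Apparent power: |S| = 0.1276 VA.
Step 10 — Power factor: PF = P/|S| = 0.006627 (leading).

(a) P = 0.0008458 W  (b) Q = -0.1276 VAR  (c) S = 0.1276 VA  (d) PF = 0.006627 (leading)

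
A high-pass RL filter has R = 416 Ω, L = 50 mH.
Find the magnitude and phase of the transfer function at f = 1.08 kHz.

Step 1 — Angular frequency: ω = 2π·1080 = 6786 rad/s.
Step 2 — Transfer function: H(jω) = jωL/(R + jωL).
Step 3 — Numerator jωL = j·339.3; denominator R + jωL = 416 + j339.3.
Step 4 — H = 0.3995 + j0.4898.
Step 5 — Magnitude: |H| = 0.632 (-4.0 dB); phase: φ = 50.8°.

|H| = 0.632 (-4.0 dB), φ = 50.8°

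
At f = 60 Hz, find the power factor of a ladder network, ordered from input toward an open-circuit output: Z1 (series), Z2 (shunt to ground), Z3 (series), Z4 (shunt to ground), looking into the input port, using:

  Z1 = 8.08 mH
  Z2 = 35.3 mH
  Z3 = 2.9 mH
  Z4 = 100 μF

Step 1 — Angular frequency: ω = 2π·f = 2π·60 = 377 rad/s.
Step 2 — Component impedances:
  Z1: Z = jωL = j·377·0.00808 = 0 + j3.046 Ω
  Z2: Z = jωL = j·377·0.0353 = 0 + j13.31 Ω
  Z3: Z = jωL = j·377·0.0029 = 0 + j1.093 Ω
  Z4: Z = 1/(jωC) = -j/(ω·C) = 0 - j26.53 Ω
Step 3 — Ladder network (open output): work backward from the far end, alternating series and parallel combinations. Z_in = 0 + j30.96 Ω = 30.96∠90.0° Ω.
Step 4 — Power factor: PF = cos(φ) = Re(Z)/|Z| = 0/30.96 = 0.
Step 5 — Type: Im(Z) = 30.96 ⇒ lagging (phase φ = 90.0°).

PF = 0 (lagging, φ = 90.0°)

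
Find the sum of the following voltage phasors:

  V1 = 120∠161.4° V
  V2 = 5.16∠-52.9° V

Step 1 — Convert each phasor to rectangular form:
  V1 = 120·(cos(161.4°) + j·sin(161.4°)) = -113.7 + j38.28 V
  V2 = 5.16·(cos(-52.9°) + j·sin(-52.9°)) = 3.113 - j4.116 V
Step 2 — Sum components: V_total = -110.6 + j34.16 V.
Step 3 — Convert to polar: |V_total| = 115.8 V, ∠V_total = 162.8°.

V_total = 115.8∠162.8° V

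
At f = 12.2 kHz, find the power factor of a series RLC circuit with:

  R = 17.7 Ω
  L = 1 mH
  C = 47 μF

Step 1 — Angular frequency: ω = 2π·f = 2π·1.22e+04 = 7.665e+04 rad/s.
Step 2 — Component impedances:
  R: Z = R = 17.7 Ω
  L: Z = jωL = j·7.665e+04·0.001 = 0 + j76.65 Ω
  C: Z = 1/(jωC) = -j/(ω·C) = 0 - j0.2776 Ω
Step 3 — Series combination: Z_total = R + L + C = 17.7 + j76.38 Ω = 78.4∠77.0° Ω.
Step 4 — Power factor: PF = cos(φ) = Re(Z)/|Z| = 17.7/78.4 = 0.2258.
Step 5 — Type: Im(Z) = 76.38 ⇒ lagging (phase φ = 77.0°).

PF = 0.2258 (lagging, φ = 77.0°)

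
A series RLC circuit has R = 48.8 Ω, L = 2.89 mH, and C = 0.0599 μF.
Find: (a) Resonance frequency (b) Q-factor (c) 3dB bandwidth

Step 1 — Resonance condition Im(Z)=0 gives ω₀ = 1/√(LC).
Step 2 — ω₀ = 1/√(0.00289·5.99e-08) = 7.6e+04 rad/s.
Step 3 — f₀ = ω₀/(2π) = 1.21e+04 Hz.
Step 4 — Series Q: Q = ω₀L/R = 7.6e+04·0.00289/48.8 = 4.501.
Step 5 — 3dB bandwidth: Δω = ω₀/Q = 1.689e+04 rad/s; BW = Δω/(2π) = 2687 Hz.

(a) f₀ = 1.21e+04 Hz  (b) Q = 4.501  (c) BW = 2687 Hz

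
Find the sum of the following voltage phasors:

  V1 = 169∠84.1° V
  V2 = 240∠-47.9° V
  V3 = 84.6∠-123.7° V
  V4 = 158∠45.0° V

Step 1 — Convert each phasor to rectangular form:
  V1 = 169·(cos(84.1°) + j·sin(84.1°)) = 17.37 + j168.1 V
  V2 = 240·(cos(-47.9°) + j·sin(-47.9°)) = 160.9 - j178.1 V
  V3 = 84.6·(cos(-123.7°) + j·sin(-123.7°)) = -46.94 - j70.38 V
  V4 = 158·(cos(45.0°) + j·sin(45.0°)) = 111.7 + j111.7 V
Step 2 — Sum components: V_total = 243.1 + j31.37 V.
Step 3 — Convert to polar: |V_total| = 245.1 V, ∠V_total = 7.4°.

V_total = 245.1∠7.4° V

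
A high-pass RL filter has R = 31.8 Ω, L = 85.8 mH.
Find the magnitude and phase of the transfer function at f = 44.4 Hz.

Step 1 — Angular frequency: ω = 2π·44.4 = 279 rad/s.
Step 2 — Transfer function: H(jω) = jωL/(R + jωL).
Step 3 — Numerator jωL = j·23.94; denominator R + jωL = 31.8 + j23.94.
Step 4 — H = 0.3617 + j0.4805.
Step 5 — Magnitude: |H| = 0.6014 (-4.4 dB); phase: φ = 53.0°.

|H| = 0.6014 (-4.4 dB), φ = 53.0°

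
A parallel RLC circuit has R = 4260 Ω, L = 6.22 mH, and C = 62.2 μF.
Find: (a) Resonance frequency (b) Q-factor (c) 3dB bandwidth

Step 1 — Resonance: ω₀ = 1/√(LC) = 1/√(0.00622·6.22e-05) = 1608 rad/s.
Step 2 — f₀ = ω₀/(2π) = 255.9 Hz.
Step 3 — Parallel Q: Q = R/(ω₀L) = 4260/(1608·0.00622) = 426.
Step 4 — Bandwidth: Δω = ω₀/Q = 3.774 rad/s; BW = Δω/(2π) = 0.6006 Hz.

(a) f₀ = 255.9 Hz  (b) Q = 426  (c) BW = 0.6006 Hz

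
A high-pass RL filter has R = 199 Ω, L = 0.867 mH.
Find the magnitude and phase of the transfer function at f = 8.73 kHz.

Step 1 — Angular frequency: ω = 2π·8730 = 5.485e+04 rad/s.
Step 2 — Transfer function: H(jω) = jωL/(R + jωL).
Step 3 — Numerator jωL = j·47.56; denominator R + jωL = 199 + j47.56.
Step 4 — H = 0.05403 + j0.2261.
Step 5 — Magnitude: |H| = 0.2324 (-12.7 dB); phase: φ = 76.6°.

|H| = 0.2324 (-12.7 dB), φ = 76.6°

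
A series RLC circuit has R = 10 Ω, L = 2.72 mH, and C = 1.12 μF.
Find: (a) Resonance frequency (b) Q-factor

Step 1 — Resonance condition Im(Z)=0 gives ω₀ = 1/√(LC).
Step 2 — ω₀ = 1/√(0.00272·1.12e-06) = 1.812e+04 rad/s.
Step 3 — f₀ = ω₀/(2π) = 2884 Hz.
Step 4 — Series Q: Q = ω₀L/R = 1.812e+04·0.00272/10 = 4.928.

(a) f₀ = 2884 Hz  (b) Q = 4.928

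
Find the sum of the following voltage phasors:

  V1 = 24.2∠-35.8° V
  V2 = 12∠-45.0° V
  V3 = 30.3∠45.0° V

Step 1 — Convert each phasor to rectangular form:
  V1 = 24.2·(cos(-35.8°) + j·sin(-35.8°)) = 19.63 - j14.16 V
  V2 = 12·(cos(-45.0°) + j·sin(-45.0°)) = 8.485 - j8.485 V
  V3 = 30.3·(cos(45.0°) + j·sin(45.0°)) = 21.43 + j21.43 V
Step 2 — Sum components: V_total = 49.54 - j1.216 V.
Step 3 — Convert to polar: |V_total| = 49.55 V, ∠V_total = -1.4°.

V_total = 49.55∠-1.4° V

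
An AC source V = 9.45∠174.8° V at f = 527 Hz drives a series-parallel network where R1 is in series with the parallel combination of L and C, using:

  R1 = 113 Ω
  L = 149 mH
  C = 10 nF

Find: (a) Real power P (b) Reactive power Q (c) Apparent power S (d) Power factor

Step 1 — Angular frequency: ω = 2π·f = 2π·527 = 3311 rad/s.
Step 2 — Component impedances:
  R1: Z = R = 113 Ω
  L: Z = jωL = j·3311·0.149 = 0 + j493.4 Ω
  C: Z = 1/(jωC) = -j/(ω·C) = 0 - j3.02e+04 Ω
Step 3 — Parallel branch: L || C = 1/(1/L + 1/C) = 0 + j501.6 Ω.
Step 4 — Series with R1: Z_total = R1 + (L || C) = 113 + j501.6 Ω = 514.1∠77.3° Ω.
Step 5 — Source phasor: V = 9.45∠174.8° V = -9.411 + j0.8565 V.
Step 6 — Current: I = V / Z = -0.002398 + j0.01822 A = 0.01838∠97.5° A.
Step 7 — Complex power: S = V·I* = 0.03818 + j0.1694 VA.
Step 8 — Real power: P = Re(S) = 0.03818 W.
Step 9 — Reactive power: Q = Im(S) = 0.1694 VAR.
Step 10 — Apparent power: |S| = 0.1737 VA.
Step 11 — Power factor: PF = P/|S| = 0.2198 (lagging).

(a) P = 0.03818 W  (b) Q = 0.1694 VAR  (c) S = 0.1737 VA  (d) PF = 0.2198 (lagging)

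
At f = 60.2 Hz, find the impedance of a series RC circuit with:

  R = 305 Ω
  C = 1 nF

Step 1 — Angular frequency: ω = 2π·f = 2π·60.2 = 378.2 rad/s.
Step 2 — Component impedances:
  R: Z = R = 305 Ω
  C: Z = 1/(jωC) = -j/(ω·C) = 0 - j2.644e+06 Ω
Step 3 — Series combination: Z_total = R + C = 305 - j2.644e+06 Ω = 2.644e+06∠-90.0° Ω.

Z = 305 - j2.644e+06 Ω = 2.644e+06∠-90.0° Ω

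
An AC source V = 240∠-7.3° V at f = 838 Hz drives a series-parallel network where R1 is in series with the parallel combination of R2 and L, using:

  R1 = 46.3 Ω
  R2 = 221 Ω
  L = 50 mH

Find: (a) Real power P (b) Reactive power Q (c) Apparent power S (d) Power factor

Step 1 — Angular frequency: ω = 2π·f = 2π·838 = 5265 rad/s.
Step 2 — Component impedances:
  R1: Z = R = 46.3 Ω
  R2: Z = R = 221 Ω
  L: Z = jωL = j·5265·0.05 = 0 + j263.3 Ω
Step 3 — Parallel branch: R2 || L = 1/(1/R2 + 1/L) = 129.6 + j108.8 Ω.
Step 4 — Series with R1: Z_total = R1 + (R2 || L) = 175.9 + j108.8 Ω = 206.9∠31.7° Ω.
Step 5 — Source phasor: V = 240∠-7.3° V = 238.1 - j30.5 V.
Step 6 — Current: I = V / Z = 0.9011 - j0.7307 A = 1.16∠-39.0° A.
Step 7 — Complex power: S = V·I* = 236.8 + j146.5 VA.
Step 8 — Real power: P = Re(S) = 236.8 W.
Step 9 — Reactive power: Q = Im(S) = 146.5 VAR.
Step 10 — Apparent power: |S| = 278.4 VA.
Step 11 — Power factor: PF = P/|S| = 0.8505 (lagging).

(a) P = 236.8 W  (b) Q = 146.5 VAR  (c) S = 278.4 VA  (d) PF = 0.8505 (lagging)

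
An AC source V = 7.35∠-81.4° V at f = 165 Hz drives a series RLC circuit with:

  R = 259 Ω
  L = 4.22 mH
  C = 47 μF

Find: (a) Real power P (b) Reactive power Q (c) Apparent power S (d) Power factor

Step 1 — Angular frequency: ω = 2π·f = 2π·165 = 1037 rad/s.
Step 2 — Component impedances:
  R: Z = R = 259 Ω
  L: Z = jωL = j·1037·0.00422 = 0 + j4.375 Ω
  C: Z = 1/(jωC) = -j/(ω·C) = 0 - j20.52 Ω
Step 3 — Series combination: Z_total = R + L + C = 259 - j16.15 Ω = 259.5∠-3.6° Ω.
Step 4 — Source phasor: V = 7.35∠-81.4° V = 1.099 - j7.267 V.
Step 5 — Current: I = V / Z = 0.00597 - j0.02769 A = 0.02832∠-77.8° A.
Step 6 — Complex power: S = V·I* = 0.2078 - j0.01295 VA.
Step 7 — Real power: P = Re(S) = 0.2078 W.
Step 8 — Reactive power: Q = Im(S) = -0.01295 VAR.
Step 9 — Apparent power: |S| = 0.2082 VA.
Step 10 — Power factor: PF = P/|S| = 0.9981 (leading).

(a) P = 0.2078 W  (b) Q = -0.01295 VAR  (c) S = 0.2082 VA  (d) PF = 0.9981 (leading)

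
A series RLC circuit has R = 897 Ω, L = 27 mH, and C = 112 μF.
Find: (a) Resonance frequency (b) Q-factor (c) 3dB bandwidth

Step 1 — Resonance condition Im(Z)=0 gives ω₀ = 1/√(LC).
Step 2 — ω₀ = 1/√(0.027·0.000112) = 575.1 rad/s.
Step 3 — f₀ = ω₀/(2π) = 91.52 Hz.
Step 4 — Series Q: Q = ω₀L/R = 575.1·0.027/897 = 0.01731.
Step 5 — 3dB bandwidth: Δω = ω₀/Q = 3.322e+04 rad/s; BW = Δω/(2π) = 5287 Hz.

(a) f₀ = 91.52 Hz  (b) Q = 0.01731  (c) BW = 5287 Hz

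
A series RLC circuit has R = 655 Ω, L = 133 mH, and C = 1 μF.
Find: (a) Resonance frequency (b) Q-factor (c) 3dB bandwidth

Step 1 — Resonance condition Im(Z)=0 gives ω₀ = 1/√(LC).
Step 2 — ω₀ = 1/√(0.133·1e-06) = 2742 rad/s.
Step 3 — f₀ = ω₀/(2π) = 436.4 Hz.
Step 4 — Series Q: Q = ω₀L/R = 2742·0.133/655 = 0.5568.
Step 5 — 3dB bandwidth: Δω = ω₀/Q = 4925 rad/s; BW = Δω/(2π) = 783.8 Hz.

(a) f₀ = 436.4 Hz  (b) Q = 0.5568  (c) BW = 783.8 Hz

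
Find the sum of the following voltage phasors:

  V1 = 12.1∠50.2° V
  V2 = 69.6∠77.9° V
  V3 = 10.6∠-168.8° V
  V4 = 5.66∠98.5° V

Step 1 — Convert each phasor to rectangular form:
  V1 = 12.1·(cos(50.2°) + j·sin(50.2°)) = 7.745 + j9.296 V
  V2 = 69.6·(cos(77.9°) + j·sin(77.9°)) = 14.59 + j68.05 V
  V3 = 10.6·(cos(-168.8°) + j·sin(-168.8°)) = -10.4 - j2.059 V
  V4 = 5.66·(cos(98.5°) + j·sin(98.5°)) = -0.8366 + j5.598 V
Step 2 — Sum components: V_total = 11.1 + j80.89 V.
Step 3 — Convert to polar: |V_total| = 81.65 V, ∠V_total = 82.2°.

V_total = 81.65∠82.2° V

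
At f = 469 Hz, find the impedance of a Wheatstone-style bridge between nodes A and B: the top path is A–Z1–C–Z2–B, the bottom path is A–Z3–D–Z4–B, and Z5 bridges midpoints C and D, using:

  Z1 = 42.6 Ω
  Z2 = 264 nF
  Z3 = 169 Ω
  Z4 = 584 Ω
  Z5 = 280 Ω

Step 1 — Angular frequency: ω = 2π·f = 2π·469 = 2947 rad/s.
Step 2 — Component impedances:
  Z1: Z = R = 42.6 Ω
  Z2: Z = 1/(jωC) = -j/(ω·C) = 0 - j1285 Ω
  Z3: Z = R = 169 Ω
  Z4: Z = R = 584 Ω
  Z5: Z = R = 280 Ω
Step 3 — Bridge requires nodal analysis (the Z5 bridge couples midpoints C and D, so the two paths cannot be reduced to a simple series/parallel combination). Setting node B to ground and injecting 1 A at node A, the 3-node admittance system at A, C, D solves to V_A = Z_AB = 543.2 - j276.8 Ω = 609.7∠-27.0° Ω.

Z = 543.2 - j276.8 Ω = 609.7∠-27.0° Ω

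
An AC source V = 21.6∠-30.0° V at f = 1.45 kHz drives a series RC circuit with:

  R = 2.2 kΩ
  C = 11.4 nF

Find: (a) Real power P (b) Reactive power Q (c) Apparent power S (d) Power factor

Step 1 — Angular frequency: ω = 2π·f = 2π·1450 = 9111 rad/s.
Step 2 — Component impedances:
  R: Z = R = 2200 Ω
  C: Z = 1/(jωC) = -j/(ω·C) = 0 - j9628 Ω
Step 3 — Series combination: Z_total = R + C = 2200 - j9628 Ω = 9876∠-77.1° Ω.
Step 4 — Source phasor: V = 21.6∠-30.0° V = 18.71 - j10.8 V.
Step 5 — Current: I = V / Z = 0.001488 + j0.001603 A = 0.002187∠47.1° A.
Step 6 — Complex power: S = V·I* = 0.01052 - j0.04605 VA.
Step 7 — Real power: P = Re(S) = 0.01052 W.
Step 8 — Reactive power: Q = Im(S) = -0.04605 VAR.
Step 9 — Apparent power: |S| = 0.04724 VA.
Step 10 — Power factor: PF = P/|S| = 0.2228 (leading).

(a) P = 0.01052 W  (b) Q = -0.04605 VAR  (c) S = 0.04724 VA  (d) PF = 0.2228 (leading)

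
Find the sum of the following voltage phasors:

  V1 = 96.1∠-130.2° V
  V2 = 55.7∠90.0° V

Step 1 — Convert each phasor to rectangular form:
  V1 = 96.1·(cos(-130.2°) + j·sin(-130.2°)) = -62.03 - j73.4 V
  V2 = 55.7·(cos(90.0°) + j·sin(90.0°)) = 0 + j55.7 V
Step 2 — Sum components: V_total = -62.03 - j17.7 V.
Step 3 — Convert to polar: |V_total| = 64.5 V, ∠V_total = -164.1°.

V_total = 64.5∠-164.1° V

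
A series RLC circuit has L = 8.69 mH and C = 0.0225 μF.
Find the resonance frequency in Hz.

Step 1 — Resonance condition Im(Z)=0 gives ω₀ = 1/√(LC).
Step 2 — ω₀ = 1/√(0.00869·2.25e-08) = 7.152e+04 rad/s.
Step 3 — f₀ = ω₀/(2π) = 1.138e+04 Hz.

f₀ = 1.138e+04 Hz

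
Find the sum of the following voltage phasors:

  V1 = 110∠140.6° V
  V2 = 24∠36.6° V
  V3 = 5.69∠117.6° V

Step 1 — Convert each phasor to rectangular form:
  V1 = 110·(cos(140.6°) + j·sin(140.6°)) = -85 + j69.82 V
  V2 = 24·(cos(36.6°) + j·sin(36.6°)) = 19.27 + j14.31 V
  V3 = 5.69·(cos(117.6°) + j·sin(117.6°)) = -2.636 + j5.042 V
Step 2 — Sum components: V_total = -68.37 + j89.17 V.
Step 3 — Convert to polar: |V_total| = 112.4 V, ∠V_total = 127.5°.

V_total = 112.4∠127.5° V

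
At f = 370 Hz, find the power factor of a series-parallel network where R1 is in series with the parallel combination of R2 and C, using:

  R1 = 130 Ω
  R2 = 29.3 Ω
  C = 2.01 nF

Step 1 — Angular frequency: ω = 2π·f = 2π·370 = 2325 rad/s.
Step 2 — Component impedances:
  R1: Z = R = 130 Ω
  R2: Z = R = 29.3 Ω
  C: Z = 1/(jωC) = -j/(ω·C) = 0 - j2.14e+05 Ω
Step 3 — Parallel branch: R2 || C = 1/(1/R2 + 1/C) = 29.3 - j0.004012 Ω.
Step 4 — Series with R1: Z_total = R1 + (R2 || C) = 159.3 - j0.004012 Ω = 159.3∠-0.0° Ω.
Step 5 — Power factor: PF = cos(φ) = Re(Z)/|Z| = 159.3/159.3 = 1.
Step 6 — Type: Im(Z) = -0.004012 ⇒ leading (phase φ = -0.0°).

PF = 1 (leading, φ = -0.0°)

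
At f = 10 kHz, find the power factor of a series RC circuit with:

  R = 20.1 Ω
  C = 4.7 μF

Step 1 — Angular frequency: ω = 2π·f = 2π·1e+04 = 6.283e+04 rad/s.
Step 2 — Component impedances:
  R: Z = R = 20.1 Ω
  C: Z = 1/(jωC) = -j/(ω·C) = 0 - j3.386 Ω
Step 3 — Series combination: Z_total = R + C = 20.1 - j3.386 Ω = 20.38∠-9.6° Ω.
Step 4 — Power factor: PF = cos(φ) = Re(Z)/|Z| = 20.1/20.383 = 0.9861.
Step 5 — Type: Im(Z) = -3.386 ⇒ leading (phase φ = -9.6°).

PF = 0.9861 (leading, φ = -9.6°)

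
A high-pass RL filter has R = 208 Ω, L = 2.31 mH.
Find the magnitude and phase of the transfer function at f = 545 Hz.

Step 1 — Angular frequency: ω = 2π·545 = 3424 rad/s.
Step 2 — Transfer function: H(jω) = jωL/(R + jωL).
Step 3 — Numerator jωL = j·7.91; denominator R + jωL = 208 + j7.91.
Step 4 — H = 0.001444 + j0.03797.
Step 5 — Magnitude: |H| = 0.038 (-28.4 dB); phase: φ = 87.8°.

|H| = 0.038 (-28.4 dB), φ = 87.8°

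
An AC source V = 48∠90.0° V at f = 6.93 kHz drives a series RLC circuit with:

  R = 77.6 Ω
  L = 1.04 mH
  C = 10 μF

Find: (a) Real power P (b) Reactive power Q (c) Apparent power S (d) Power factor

Step 1 — Angular frequency: ω = 2π·f = 2π·6930 = 4.354e+04 rad/s.
Step 2 — Component impedances:
  R: Z = R = 77.6 Ω
  L: Z = jωL = j·4.354e+04·0.00104 = 0 + j45.28 Ω
  C: Z = 1/(jωC) = -j/(ω·C) = 0 - j2.297 Ω
Step 3 — Series combination: Z_total = R + L + C = 77.6 + j42.99 Ω = 88.71∠29.0° Ω.
Step 4 — Source phasor: V = 48∠90.0° V = 0 + j48 V.
Step 5 — Current: I = V / Z = 0.2622 + j0.4733 A = 0.5411∠61.0° A.
Step 6 — Complex power: S = V·I* = 22.72 + j12.59 VA.
Step 7 — Real power: P = Re(S) = 22.72 W.
Step 8 — Reactive power: Q = Im(S) = 12.59 VAR.
Step 9 — Apparent power: |S| = 25.97 VA.
Step 10 — Power factor: PF = P/|S| = 0.8747 (lagging).

(a) P = 22.72 W  (b) Q = 12.59 VAR  (c) S = 25.97 VA  (d) PF = 0.8747 (lagging)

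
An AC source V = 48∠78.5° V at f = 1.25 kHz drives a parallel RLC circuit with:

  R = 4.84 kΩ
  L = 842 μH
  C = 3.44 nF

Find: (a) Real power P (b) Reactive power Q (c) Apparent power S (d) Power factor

Step 1 — Angular frequency: ω = 2π·f = 2π·1250 = 7854 rad/s.
Step 2 — Component impedances:
  R: Z = R = 4840 Ω
  L: Z = jωL = j·7854·0.000842 = 0 + j6.613 Ω
  C: Z = 1/(jωC) = -j/(ω·C) = 0 - j3.701e+04 Ω
Step 3 — Parallel combination: 1/Z_total = 1/R + 1/L + 1/C; Z_total = 0.009039 + j6.614 Ω = 6.614∠89.9° Ω.
Step 4 — Source phasor: V = 48∠78.5° V = 9.57 + j47.04 V.
Step 5 — Current: I = V / Z = 7.113 - j1.437 A = 7.257∠-11.4° A.
Step 6 — Complex power: S = V·I* = 0.476 + j348.3 VA.
Step 7 — Real power: P = Re(S) = 0.476 W.
Step 8 — Reactive power: Q = Im(S) = 348.3 VAR.
Step 9 — Apparent power: |S| = 348.3 VA.
Step 10 — Power factor: PF = P/|S| = 0.001367 (lagging).

(a) P = 0.476 W  (b) Q = 348.3 VAR  (c) S = 348.3 VA  (d) PF = 0.001367 (lagging)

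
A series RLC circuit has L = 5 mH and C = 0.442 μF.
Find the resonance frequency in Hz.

Step 1 — Resonance condition Im(Z)=0 gives ω₀ = 1/√(LC).
Step 2 — ω₀ = 1/√(0.005·4.42e-07) = 2.127e+04 rad/s.
Step 3 — f₀ = ω₀/(2π) = 3386 Hz.

f₀ = 3386 Hz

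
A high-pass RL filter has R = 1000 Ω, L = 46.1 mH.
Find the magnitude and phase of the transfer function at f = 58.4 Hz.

Step 1 — Angular frequency: ω = 2π·58.4 = 366.9 rad/s.
Step 2 — Transfer function: H(jω) = jωL/(R + jωL).
Step 3 — Numerator jωL = j·16.92; denominator R + jωL = 1000 + j16.92.
Step 4 — H = 0.0002861 + j0.01691.
Step 5 — Magnitude: |H| = 0.01691 (-35.4 dB); phase: φ = 89.0°.

|H| = 0.01691 (-35.4 dB), φ = 89.0°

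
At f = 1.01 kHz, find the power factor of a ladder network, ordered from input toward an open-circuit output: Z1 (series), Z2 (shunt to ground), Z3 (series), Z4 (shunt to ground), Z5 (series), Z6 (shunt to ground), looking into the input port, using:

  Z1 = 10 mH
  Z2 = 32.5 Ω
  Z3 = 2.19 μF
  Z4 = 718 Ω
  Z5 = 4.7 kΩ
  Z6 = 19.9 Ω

Step 1 — Angular frequency: ω = 2π·f = 2π·1010 = 6346 rad/s.
Step 2 — Component impedances:
  Z1: Z = jωL = j·6346·0.01 = 0 + j63.46 Ω
  Z2: Z = R = 32.5 Ω
  Z3: Z = 1/(jωC) = -j/(ω·C) = 0 - j71.95 Ω
  Z4: Z = R = 718 Ω
  Z5: Z = R = 4700 Ω
  Z6: Z = R = 19.9 Ω
Step 3 — Ladder network (open output): work backward from the far end, alternating series and parallel combinations. Z_in = 30.91 + j63.29 Ω = 70.43∠64.0° Ω.
Step 4 — Power factor: PF = cos(φ) = Re(Z)/|Z| = 30.91/70.43 = 0.4389.
Step 5 — Type: Im(Z) = 63.29 ⇒ lagging (phase φ = 64.0°).

PF = 0.4389 (lagging, φ = 64.0°)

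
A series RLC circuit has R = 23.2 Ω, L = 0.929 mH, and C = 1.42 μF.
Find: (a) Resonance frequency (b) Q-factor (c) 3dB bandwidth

Step 1 — Resonance: ω₀ = 1/√(LC) = 1/√(0.000929·1.42e-06) = 2.753e+04 rad/s.
Step 2 — f₀ = ω₀/(2π) = 4382 Hz.
Step 3 — Series Q: Q = ω₀L/R = 2.753e+04·0.000929/23.2 = 1.102.
Step 4 — Bandwidth: Δω = ω₀/Q = 2.497e+04 rad/s; BW = Δω/(2π) = 3975 Hz.

(a) f₀ = 4382 Hz  (b) Q = 1.102  (c) BW = 3975 Hz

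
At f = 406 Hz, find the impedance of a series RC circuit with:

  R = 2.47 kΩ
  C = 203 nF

Step 1 — Angular frequency: ω = 2π·f = 2π·406 = 2551 rad/s.
Step 2 — Component impedances:
  R: Z = R = 2470 Ω
  C: Z = 1/(jωC) = -j/(ω·C) = 0 - j1931 Ω
Step 3 — Series combination: Z_total = R + C = 2470 - j1931 Ω = 3135∠-38.0° Ω.

Z = 2470 - j1931 Ω = 3135∠-38.0° Ω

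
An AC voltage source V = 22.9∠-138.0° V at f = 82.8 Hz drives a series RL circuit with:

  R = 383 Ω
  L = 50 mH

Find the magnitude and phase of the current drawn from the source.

Step 1 — Angular frequency: ω = 2π·f = 2π·82.8 = 520.2 rad/s.
Step 2 — Component impedances:
  R: Z = R = 383 Ω
  L: Z = jωL = j·520.2·0.05 = 0 + j26.01 Ω
Step 3 — Series combination: Z_total = R + L = 383 + j26.01 Ω = 383.9∠3.9° Ω.
Step 4 — Source phasor: V = 22.9∠-138.0° V = -17.02 - j15.32 V.
Step 5 — Ohm's law: I = V / Z_total = (-17.02 - j15.32) / (383 + j26.01) = -0.04693 - j0.03682 A.
Step 6 — Convert to polar: |I| = 0.05965 A, ∠I = -141.9°.

I = 0.05965∠-141.9° A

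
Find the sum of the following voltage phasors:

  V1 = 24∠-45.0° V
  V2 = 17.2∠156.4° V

Step 1 — Convert each phasor to rectangular form:
  V1 = 24·(cos(-45.0°) + j·sin(-45.0°)) = 16.97 - j16.97 V
  V2 = 17.2·(cos(156.4°) + j·sin(156.4°)) = -15.76 + j6.886 V
Step 2 — Sum components: V_total = 1.209 - j10.08 V.
Step 3 — Convert to polar: |V_total| = 10.16 V, ∠V_total = -83.2°.

V_total = 10.16∠-83.2° V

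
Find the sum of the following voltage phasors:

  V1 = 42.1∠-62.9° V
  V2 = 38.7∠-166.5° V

Step 1 — Convert each phasor to rectangular form:
  V1 = 42.1·(cos(-62.9°) + j·sin(-62.9°)) = 19.18 - j37.48 V
  V2 = 38.7·(cos(-166.5°) + j·sin(-166.5°)) = -37.63 - j9.034 V
Step 2 — Sum components: V_total = -18.45 - j46.51 V.
Step 3 — Convert to polar: |V_total| = 50.04 V, ∠V_total = -111.6°.

V_total = 50.04∠-111.6° V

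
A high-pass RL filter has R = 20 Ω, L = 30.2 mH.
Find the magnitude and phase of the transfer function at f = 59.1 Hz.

Step 1 — Angular frequency: ω = 2π·59.1 = 371.3 rad/s.
Step 2 — Transfer function: H(jω) = jωL/(R + jωL).
Step 3 — Numerator jωL = j·11.21; denominator R + jωL = 20 + j11.21.
Step 4 — H = 0.2392 + j0.4266.
Step 5 — Magnitude: |H| = 0.4891 (-6.2 dB); phase: φ = 60.7°.

|H| = 0.4891 (-6.2 dB), φ = 60.7°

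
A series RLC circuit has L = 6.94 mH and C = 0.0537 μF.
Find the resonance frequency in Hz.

Step 1 — Resonance condition Im(Z)=0 gives ω₀ = 1/√(LC).
Step 2 — ω₀ = 1/√(0.00694·5.37e-08) = 5.18e+04 rad/s.
Step 3 — f₀ = ω₀/(2π) = 8244 Hz.

f₀ = 8244 Hz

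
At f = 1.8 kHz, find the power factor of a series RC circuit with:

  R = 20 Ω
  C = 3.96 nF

Step 1 — Angular frequency: ω = 2π·f = 2π·1800 = 1.131e+04 rad/s.
Step 2 — Component impedances:
  R: Z = R = 20 Ω
  C: Z = 1/(jωC) = -j/(ω·C) = 0 - j2.233e+04 Ω
Step 3 — Series combination: Z_total = R + C = 20 - j2.233e+04 Ω = 2.233e+04∠-89.9° Ω.
Step 4 — Power factor: PF = cos(φ) = Re(Z)/|Z| = 20/2.233e+04 = 0.0008957.
Step 5 — Type: Im(Z) = -2.233e+04 ⇒ leading (phase φ = -89.9°).

PF = 0.0008957 (leading, φ = -89.9°)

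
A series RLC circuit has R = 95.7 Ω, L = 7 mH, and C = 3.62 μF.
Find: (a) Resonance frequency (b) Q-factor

Step 1 — Resonance condition Im(Z)=0 gives ω₀ = 1/√(LC).
Step 2 — ω₀ = 1/√(0.007·3.62e-06) = 6282 rad/s.
Step 3 — f₀ = ω₀/(2π) = 999.8 Hz.
Step 4 — Series Q: Q = ω₀L/R = 6282·0.007/95.7 = 0.4595.

(a) f₀ = 999.8 Hz  (b) Q = 0.4595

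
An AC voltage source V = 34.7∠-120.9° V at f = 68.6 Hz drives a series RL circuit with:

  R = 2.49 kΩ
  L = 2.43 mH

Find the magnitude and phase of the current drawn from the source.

Step 1 — Angular frequency: ω = 2π·f = 2π·68.6 = 431 rad/s.
Step 2 — Component impedances:
  R: Z = R = 2490 Ω
  L: Z = jωL = j·431·0.00243 = 0 + j1.047 Ω
Step 3 — Series combination: Z_total = R + L = 2490 + j1.047 Ω = 2490∠0.0° Ω.
Step 4 — Source phasor: V = 34.7∠-120.9° V = -17.82 - j29.77 V.
Step 5 — Ohm's law: I = V / Z_total = (-17.82 - j29.77) / (2490 + j1.047) = -0.007162 - j0.01195 A.
Step 6 — Convert to polar: |I| = 0.01394 A, ∠I = -120.9°.

I = 0.01394∠-120.9° A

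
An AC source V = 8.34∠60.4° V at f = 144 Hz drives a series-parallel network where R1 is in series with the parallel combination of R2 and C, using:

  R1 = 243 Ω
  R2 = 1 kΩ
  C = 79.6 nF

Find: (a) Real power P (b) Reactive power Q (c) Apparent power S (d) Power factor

Step 1 — Angular frequency: ω = 2π·f = 2π·144 = 904.8 rad/s.
Step 2 — Component impedances:
  R1: Z = R = 243 Ω
  R2: Z = R = 1000 Ω
  C: Z = 1/(jωC) = -j/(ω·C) = 0 - j1.388e+04 Ω
Step 3 — Parallel branch: R2 || C = 1/(1/R2 + 1/C) = 994.8 - j71.65 Ω.
Step 4 — Series with R1: Z_total = R1 + (R2 || C) = 1238 - j71.65 Ω = 1240∠-3.3° Ω.
Step 5 — Source phasor: V = 8.34∠60.4° V = 4.119 + j7.252 V.
Step 6 — Current: I = V / Z = 0.002979 + j0.006031 A = 0.006726∠63.7° A.
Step 7 — Complex power: S = V·I* = 0.056 - j0.003242 VA.
Step 8 — Real power: P = Re(S) = 0.056 W.
Step 9 — Reactive power: Q = Im(S) = -0.003242 VAR.
Step 10 — Apparent power: |S| = 0.0561 VA.
Step 11 — Power factor: PF = P/|S| = 0.9983 (leading).

(a) P = 0.056 W  (b) Q = -0.003242 VAR  (c) S = 0.0561 VA  (d) PF = 0.9983 (leading)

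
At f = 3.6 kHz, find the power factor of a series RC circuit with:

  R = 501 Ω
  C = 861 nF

Step 1 — Angular frequency: ω = 2π·f = 2π·3600 = 2.262e+04 rad/s.
Step 2 — Component impedances:
  R: Z = R = 501 Ω
  C: Z = 1/(jωC) = -j/(ω·C) = 0 - j51.35 Ω
Step 3 — Series combination: Z_total = R + C = 501 - j51.35 Ω = 503.6∠-5.9° Ω.
Step 4 — Power factor: PF = cos(φ) = Re(Z)/|Z| = 501/503.6 = 0.9948.
Step 5 — Type: Im(Z) = -51.35 ⇒ leading (phase φ = -5.9°).

PF = 0.9948 (leading, φ = -5.9°)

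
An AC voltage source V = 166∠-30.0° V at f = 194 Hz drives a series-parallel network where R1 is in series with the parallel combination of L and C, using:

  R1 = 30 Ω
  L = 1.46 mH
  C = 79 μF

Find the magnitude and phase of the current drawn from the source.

Step 1 — Angular frequency: ω = 2π·f = 2π·194 = 1219 rad/s.
Step 2 — Component impedances:
  R1: Z = R = 30 Ω
  L: Z = jωL = j·1219·0.00146 = 0 + j1.78 Ω
  C: Z = 1/(jωC) = -j/(ω·C) = 0 - j10.38 Ω
Step 3 — Parallel branch: L || C = 1/(1/L + 1/C) = 0 + j2.148 Ω.
Step 4 — Series with R1: Z_total = R1 + (L || C) = 30 + j2.148 Ω = 30.08∠4.1° Ω.
Step 5 — Source phasor: V = 166∠-30.0° V = 143.8 - j83 V.
Step 6 — Ohm's law: I = V / Z_total = (143.8 - j83) / (30 + j2.148) = 4.571 - j3.094 A.
Step 7 — Convert to polar: |I| = 5.519 A, ∠I = -34.1°.

I = 5.519∠-34.1° A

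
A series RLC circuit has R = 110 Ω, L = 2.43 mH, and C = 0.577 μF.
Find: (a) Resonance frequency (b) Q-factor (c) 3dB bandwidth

Step 1 — Resonance: ω₀ = 1/√(LC) = 1/√(0.00243·5.77e-07) = 2.671e+04 rad/s.
Step 2 — f₀ = ω₀/(2π) = 4250 Hz.
Step 3 — Series Q: Q = ω₀L/R = 2.671e+04·0.00243/110 = 0.59.
Step 4 — Bandwidth: Δω = ω₀/Q = 4.527e+04 rad/s; BW = Δω/(2π) = 7205 Hz.

(a) f₀ = 4250 Hz  (b) Q = 0.59  (c) BW = 7205 Hz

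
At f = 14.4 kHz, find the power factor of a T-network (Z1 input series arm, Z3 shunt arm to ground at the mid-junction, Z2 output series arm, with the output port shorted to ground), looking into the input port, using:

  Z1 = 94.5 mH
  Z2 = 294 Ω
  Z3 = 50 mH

Step 1 — Angular frequency: ω = 2π·f = 2π·1.44e+04 = 9.048e+04 rad/s.
Step 2 — Component impedances:
  Z1: Z = jωL = j·9.048e+04·0.0945 = 0 + j8550 Ω
  Z2: Z = R = 294 Ω
  Z3: Z = jωL = j·9.048e+04·0.05 = 0 + j4524 Ω
Step 3 — With the output port shorted to ground, the output series arm Z2 runs from the junction to ground; the shunt arm Z3 also runs from the junction to ground. They appear in parallel: Z3 || Z2 = 292.8 + j19.03 Ω.
Step 4 — Series with input arm Z1: Z_in = Z1 + (Z3 || Z2) = 292.8 + j8569 Ω = 8574∠88.0° Ω.
Step 5 — Power factor: PF = cos(φ) = Re(Z)/|Z| = 292.76/8574.2 = 0.03414.
Step 6 — Type: Im(Z) = 8569 ⇒ lagging (phase φ = 88.0°).

PF = 0.03414 (lagging, φ = 88.0°)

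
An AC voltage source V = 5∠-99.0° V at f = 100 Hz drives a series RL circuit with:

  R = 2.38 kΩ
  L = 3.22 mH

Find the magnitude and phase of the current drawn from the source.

Step 1 — Angular frequency: ω = 2π·f = 2π·100 = 628.3 rad/s.
Step 2 — Component impedances:
  R: Z = R = 2380 Ω
  L: Z = jωL = j·628.3·0.00322 = 0 + j2.023 Ω
Step 3 — Series combination: Z_total = R + L = 2380 + j2.023 Ω = 2380∠0.0° Ω.
Step 4 — Source phasor: V = 5∠-99.0° V = -0.7822 - j4.938 V.
Step 5 — Ohm's law: I = V / Z_total = (-0.7822 - j4.938) / (2380 + j2.023) = -0.0003304 - j0.002075 A.
Step 6 — Convert to polar: |I| = 0.002101 A, ∠I = -99.0°.

I = 0.002101∠-99.0° A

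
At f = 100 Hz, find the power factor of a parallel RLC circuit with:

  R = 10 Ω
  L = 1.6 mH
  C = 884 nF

Step 1 — Angular frequency: ω = 2π·f = 2π·100 = 628.3 rad/s.
Step 2 — Component impedances:
  R: Z = R = 10 Ω
  L: Z = jωL = j·628.3·0.0016 = 0 + j1.005 Ω
  C: Z = 1/(jωC) = -j/(ω·C) = 0 - j1800 Ω
Step 3 — Parallel combination: 1/Z_total = 1/R + 1/L + 1/C; Z_total = 0.1002 + j0.9958 Ω = 1.001∠84.3° Ω.
Step 4 — Power factor: PF = cos(φ) = Re(Z)/|Z| = 0.1002/1.001 = 0.1001.
Step 5 — Type: Im(Z) = 0.9958 ⇒ lagging (phase φ = 84.3°).

PF = 0.1001 (lagging, φ = 84.3°)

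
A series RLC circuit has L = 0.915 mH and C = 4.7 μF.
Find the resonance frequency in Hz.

Step 1 — Resonance condition Im(Z)=0 gives ω₀ = 1/√(LC).
Step 2 — ω₀ = 1/√(0.000915·4.7e-06) = 1.525e+04 rad/s.
Step 3 — f₀ = ω₀/(2π) = 2427 Hz.

f₀ = 2427 Hz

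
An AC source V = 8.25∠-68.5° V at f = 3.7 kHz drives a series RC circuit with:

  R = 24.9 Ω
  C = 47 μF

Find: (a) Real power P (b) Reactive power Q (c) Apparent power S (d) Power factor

Step 1 — Angular frequency: ω = 2π·f = 2π·3700 = 2.325e+04 rad/s.
Step 2 — Component impedances:
  R: Z = R = 24.9 Ω
  C: Z = 1/(jωC) = -j/(ω·C) = 0 - j0.9152 Ω
Step 3 — Series combination: Z_total = R + C = 24.9 - j0.9152 Ω = 24.92∠-2.1° Ω.
Step 4 — Source phasor: V = 8.25∠-68.5° V = 3.024 - j7.676 V.
Step 5 — Current: I = V / Z = 0.1326 - j0.3034 A = 0.3311∠-66.4° A.
Step 6 — Complex power: S = V·I* = 2.73 - j0.1003 VA.
Step 7 — Real power: P = Re(S) = 2.73 W.
Step 8 — Reactive power: Q = Im(S) = -0.1003 VAR.
Step 9 — Apparent power: |S| = 2.732 VA.
Step 10 — Power factor: PF = P/|S| = 0.9993 (leading).

(a) P = 2.73 W  (b) Q = -0.1003 VAR  (c) S = 2.732 VA  (d) PF = 0.9993 (leading)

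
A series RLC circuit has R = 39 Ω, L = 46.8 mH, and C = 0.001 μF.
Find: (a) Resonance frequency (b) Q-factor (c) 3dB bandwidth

Step 1 — Resonance: ω₀ = 1/√(LC) = 1/√(0.0468·1e-09) = 1.462e+05 rad/s.
Step 2 — f₀ = ω₀/(2π) = 2.326e+04 Hz.
Step 3 — Series Q: Q = ω₀L/R = 1.462e+05·0.0468/39 = 175.4.
Step 4 — Bandwidth: Δω = ω₀/Q = 833.3 rad/s; BW = Δω/(2π) = 132.6 Hz.

(a) f₀ = 2.326e+04 Hz  (b) Q = 175.4  (c) BW = 132.6 Hz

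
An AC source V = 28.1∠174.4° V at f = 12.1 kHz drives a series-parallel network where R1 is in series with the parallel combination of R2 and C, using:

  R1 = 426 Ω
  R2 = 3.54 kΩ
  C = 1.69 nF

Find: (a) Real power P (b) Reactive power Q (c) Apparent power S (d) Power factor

Step 1 — Angular frequency: ω = 2π·f = 2π·1.21e+04 = 7.603e+04 rad/s.
Step 2 — Component impedances:
  R1: Z = R = 426 Ω
  R2: Z = R = 3540 Ω
  C: Z = 1/(jωC) = -j/(ω·C) = 0 - j7783 Ω
Step 3 — Parallel branch: R2 || C = 1/(1/R2 + 1/C) = 2933 - j1334 Ω.
Step 4 — Series with R1: Z_total = R1 + (R2 || C) = 3359 - j1334 Ω = 3614∠-21.7° Ω.
Step 5 — Source phasor: V = 28.1∠174.4° V = -27.97 + j2.742 V.
Step 6 — Current: I = V / Z = -0.007471 - j0.002151 A = 0.007774∠-163.9° A.
Step 7 — Complex power: S = V·I* = 0.203 - j0.08064 VA.
Step 8 — Real power: P = Re(S) = 0.203 W.
Step 9 — Reactive power: Q = Im(S) = -0.08064 VAR.
Step 10 — Apparent power: |S| = 0.2185 VA.
Step 11 — Power factor: PF = P/|S| = 0.9294 (leading).

(a) P = 0.203 W  (b) Q = -0.08064 VAR  (c) S = 0.2185 VA  (d) PF = 0.9294 (leading)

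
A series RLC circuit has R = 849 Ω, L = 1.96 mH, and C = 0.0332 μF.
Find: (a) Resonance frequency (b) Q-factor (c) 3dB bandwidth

Step 1 — Resonance: ω₀ = 1/√(LC) = 1/√(0.00196·3.32e-08) = 1.24e+05 rad/s.
Step 2 — f₀ = ω₀/(2π) = 1.973e+04 Hz.
Step 3 — Series Q: Q = ω₀L/R = 1.24e+05·0.00196/849 = 0.2862.
Step 4 — Bandwidth: Δω = ω₀/Q = 4.332e+05 rad/s; BW = Δω/(2π) = 6.894e+04 Hz.

(a) f₀ = 1.973e+04 Hz  (b) Q = 0.2862  (c) BW = 6.894e+04 Hz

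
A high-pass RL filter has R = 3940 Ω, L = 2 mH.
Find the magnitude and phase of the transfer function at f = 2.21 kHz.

Step 1 — Angular frequency: ω = 2π·2210 = 1.389e+04 rad/s.
Step 2 — Transfer function: H(jω) = jωL/(R + jωL).
Step 3 — Numerator jωL = j·27.77; denominator R + jωL = 3940 + j27.77.
Step 4 — H = 4.968e-05 + j0.007048.
Step 5 — Magnitude: |H| = 0.007048 (-43.0 dB); phase: φ = 89.6°.

|H| = 0.007048 (-43.0 dB), φ = 89.6°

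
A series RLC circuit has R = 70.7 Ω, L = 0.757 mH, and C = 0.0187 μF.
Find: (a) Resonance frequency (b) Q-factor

Step 1 — Resonance condition Im(Z)=0 gives ω₀ = 1/√(LC).
Step 2 — ω₀ = 1/√(0.000757·1.87e-08) = 2.658e+05 rad/s.
Step 3 — f₀ = ω₀/(2π) = 4.23e+04 Hz.
Step 4 — Series Q: Q = ω₀L/R = 2.658e+05·0.000757/70.7 = 2.846.

(a) f₀ = 4.23e+04 Hz  (b) Q = 2.846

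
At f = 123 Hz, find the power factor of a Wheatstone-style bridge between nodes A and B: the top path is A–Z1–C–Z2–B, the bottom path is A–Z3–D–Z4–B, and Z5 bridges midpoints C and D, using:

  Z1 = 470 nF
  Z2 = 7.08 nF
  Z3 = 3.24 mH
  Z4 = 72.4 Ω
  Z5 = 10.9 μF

Step 1 — Angular frequency: ω = 2π·f = 2π·123 = 772.8 rad/s.
Step 2 — Component impedances:
  Z1: Z = 1/(jωC) = -j/(ω·C) = 0 - j2753 Ω
  Z2: Z = 1/(jωC) = -j/(ω·C) = 0 - j1.828e+05 Ω
  Z3: Z = jωL = j·772.8·0.00324 = 0 + j2.504 Ω
  Z4: Z = R = 72.4 Ω
  Z5: Z = 1/(jωC) = -j/(ω·C) = 0 - j118.7 Ω
Step 3 — Bridge requires nodal analysis (the Z5 bridge couples midpoints C and D, so the two paths cannot be reduced to a simple series/parallel combination). Setting node B to ground and injecting 1 A at node A, the 3-node admittance system at A, C, D solves to V_A = Z_AB = 72.4 + j2.477 Ω = 72.44∠2.0° Ω.
Step 4 — Power factor: PF = cos(φ) = Re(Z)/|Z| = 72.4/72.44 = 0.9994.
Step 5 — Type: Im(Z) = 2.477 ⇒ lagging (phase φ = 2.0°).

PF = 0.9994 (lagging, φ = 2.0°)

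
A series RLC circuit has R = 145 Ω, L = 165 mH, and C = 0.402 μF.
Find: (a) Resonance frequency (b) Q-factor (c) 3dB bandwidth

Step 1 — Resonance condition Im(Z)=0 gives ω₀ = 1/√(LC).
Step 2 — ω₀ = 1/√(0.165·4.02e-07) = 3883 rad/s.
Step 3 — f₀ = ω₀/(2π) = 618 Hz.
Step 4 — Series Q: Q = ω₀L/R = 3883·0.165/145 = 4.418.
Step 5 — 3dB bandwidth: Δω = ω₀/Q = 878.8 rad/s; BW = Δω/(2π) = 139.9 Hz.

(a) f₀ = 618 Hz  (b) Q = 4.418  (c) BW = 139.9 Hz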